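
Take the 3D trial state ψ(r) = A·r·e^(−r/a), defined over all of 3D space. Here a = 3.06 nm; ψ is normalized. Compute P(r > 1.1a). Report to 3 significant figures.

Integrate the radial probability density 4πr²|ψ|² over r > 1.1a.
The full normalization integral is A²·[3·π·a^5] = 1, fixing A².
Let u = r/a; then A², 4π and the length scale all cancel, so P = ∫_{1.1}^{∞} u^4·e^(-2·u) du ÷ ∫_{0}^{∞} u^4·e^(-2·u) du.
An antiderivative of u^4·e^(-2·u) is -(u^4/2 + u^3 + 3·u^2/2 + 3·u/2 + 3/4)·e^(-2·u); evaluating from 1.1 to ∞ gives ≈ 0.69563, while the full integral is 3/4.
The region integral divided by the full integral gives P = 0.9275.

P ≈ 0.928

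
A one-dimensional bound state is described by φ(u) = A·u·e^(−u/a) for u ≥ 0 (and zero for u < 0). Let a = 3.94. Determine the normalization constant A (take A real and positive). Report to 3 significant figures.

Require ∫ |φ|² du = 1 over the whole domain.
With ∫₀^∞ u^2 e^(−αu) du = 2!/α^3, ∫|φ|² du = A²·(a^3/4).
Substituting a = 3.94 gives A² = 0.06540, so A = 0.2557.

A ≈ 0.256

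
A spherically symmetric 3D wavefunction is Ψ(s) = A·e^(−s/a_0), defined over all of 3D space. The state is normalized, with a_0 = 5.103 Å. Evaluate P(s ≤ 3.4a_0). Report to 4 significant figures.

Integrate the radial probability density 4πs²|Ψ|² over s ≤ 3.4a_0.
The full normalization integral is A²·[π·a_0^3] = 1, fixing A².
Substituting u = s/a_0, A², 4π and the length scale all cancel in the ratio: P = ∫_{0}^{3.4} u^2·e^(-2·u) du / ∫_{0}^{∞} u^2·e^(-2·u) du.
Using ∫ u^2·e^(-2·u) du = -(2·u^2 + 2·u + 1)·e^(-2·u)/4, the numerator is 1/4 - 773·e^(-34/5)/100 and the denominator is 1/4.
Taking the ratio yields P = 0.96556.

P ≈ 0.9656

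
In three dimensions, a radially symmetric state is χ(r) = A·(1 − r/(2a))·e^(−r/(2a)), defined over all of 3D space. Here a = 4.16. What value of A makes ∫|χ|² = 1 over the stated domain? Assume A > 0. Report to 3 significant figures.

A ≈ 0.0235

We need A² ∫|f|² 4πr² dr = 1, taking the integral from 0 to ∞.
Using ∫₀^∞ rⁿ e^(−αr) dr = n!/αⁿ⁺¹, with χ = A·(1 − r/(2a))·e^(−r/(2a)), the integral evaluates to A²·[8·π·a^3].
Hence A² = 1/[8·π·a^3].
With a = 4.16: A² = 0.0005527 and A = 0.02351.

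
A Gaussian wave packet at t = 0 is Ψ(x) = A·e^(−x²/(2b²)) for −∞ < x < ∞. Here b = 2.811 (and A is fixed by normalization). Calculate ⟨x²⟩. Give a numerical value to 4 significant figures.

⟨x^2⟩ ≈ 3.951

By definition ⟨x²⟩ = ∫ x^2 |Ψ(x)|² dx.
Since the A² factors cancel between numerator and denominator, ⟨x²⟩ = b^2/2.
With b = 2.811, ⟨x^2⟩ = 3.9509.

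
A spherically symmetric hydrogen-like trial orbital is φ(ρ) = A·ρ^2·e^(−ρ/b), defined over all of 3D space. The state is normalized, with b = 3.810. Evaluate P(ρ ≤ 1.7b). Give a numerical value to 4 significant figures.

P = ∫ |φ|² 4πρ² dρ over ρ ≤ 1.7b.
The full normalization integral is A²·[45·π·b^7/2] = 1, fixing A².
In terms of u = ρ/b (A², 4π and the length scale all cancel between numerator and denominator), P = [∫_{0}^{1.7} u^6·e^(-2·u) du] / [∫_{0}^{∞} u^6·e^(-2·u) du].
An antiderivative of u^6·e^(-2·u) is -(4·u^6 + 12·u^5 + 30·u^4 + 60·u^3 + 90·u^2 + 90·u + 45)·e^(-2·u)/8; evaluating from 0 to 1.7 gives ≈ 0.325424, while the full integral is 45/8.
Taking the ratio yields P = 0.057853.

P ≈ 0.05785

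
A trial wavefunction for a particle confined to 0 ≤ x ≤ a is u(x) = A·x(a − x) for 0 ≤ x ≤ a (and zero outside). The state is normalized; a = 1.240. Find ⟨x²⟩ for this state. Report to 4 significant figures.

⟨x²⟩ = ∫ x^2 |u|² dx over the full domain.
Expanding the polynomial and integrating term by term, since the A² factors cancel between numerator and denominator, ⟨x²⟩ = 2·a^2/7.
Putting a = 1.240 gives 0.43931.

⟨x^2⟩ ≈ 0.4393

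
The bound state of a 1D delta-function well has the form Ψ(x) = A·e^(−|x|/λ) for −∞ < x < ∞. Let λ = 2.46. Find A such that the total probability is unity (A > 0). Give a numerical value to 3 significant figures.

A ≈ 0.638

Normalization requires ∫|Ψ|² dx = 1, integrated from −∞ to ∞.
Recall ∫₀^∞ x^m e^(−x/β) dx = m!·β^(m+1), ∫|Ψ|² dx = A²·(λ).
So A² = (λ)^(−1).
With λ = 2.46: A² = 0.4065 and A = 0.6376.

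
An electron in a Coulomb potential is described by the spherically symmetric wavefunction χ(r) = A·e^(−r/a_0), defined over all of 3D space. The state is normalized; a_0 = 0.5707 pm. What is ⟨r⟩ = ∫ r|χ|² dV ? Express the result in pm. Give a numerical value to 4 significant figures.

By definition ⟨r⟩ = ∫ r |χ(r)|² 4πr² dr.
Recall ∫₀^∞ r^m e^(−r/β) dr = m!·β^(m+1), the ratio of the moment integral to the normalization integral gives ⟨r⟩ = 3·a_0/2.
Putting a_0 = 0.5707 gives 0.85605.

⟨r⟩ ≈ 0.8561 pm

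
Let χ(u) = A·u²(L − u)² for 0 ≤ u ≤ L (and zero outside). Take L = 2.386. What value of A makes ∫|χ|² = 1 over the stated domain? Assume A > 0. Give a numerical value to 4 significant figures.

The normalization condition is ∫|χ|² du = 1 from 0 to L.
Expanding the polynomial and integrating term by term, ∫|χ|² du = A²·(L^9/630).
So A² = (L^9/630)^(−1).
Substituting L = 2.386 gives A² = 0.25137, so A = 0.50136.

A ≈ 0.5014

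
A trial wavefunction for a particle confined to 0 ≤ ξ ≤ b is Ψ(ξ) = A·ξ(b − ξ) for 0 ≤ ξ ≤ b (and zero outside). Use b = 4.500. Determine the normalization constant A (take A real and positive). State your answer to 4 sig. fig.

We need A² ∫|f|² dξ = 1, taking the integral from 0 to b.
Expanding the polynomial and integrating term by term, the integral (without the A² prefactor) comes out to b^5/30.
Hence A² = 1/[b^5/30].
Plugging in b = 4.500 yields A = 0.12751.

A ≈ 0.1275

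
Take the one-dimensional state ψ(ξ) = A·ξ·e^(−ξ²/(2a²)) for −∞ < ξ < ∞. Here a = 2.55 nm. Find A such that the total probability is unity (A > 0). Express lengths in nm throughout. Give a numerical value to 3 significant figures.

We need A² ∫|f|² dξ = 1, taking the integral from −∞ to ∞.
Differentiating ∫e^(−αξ²) dξ = √(π/α) under α to get the higher moments, with ψ = A·ξ·e^(−ξ²/(2a²)), the integral evaluates to A²·[√(π)·a^3/2].
Hence A² = 1/[√(π)·a^3/2].
With a = 2.55: A² = 0.06805 and A = 0.2609.

A ≈ 0.261 nm^(-3/2)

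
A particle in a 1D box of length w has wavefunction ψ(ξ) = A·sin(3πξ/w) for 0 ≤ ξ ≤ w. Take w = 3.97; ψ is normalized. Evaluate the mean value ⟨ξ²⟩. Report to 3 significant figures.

⟨ξ^2⟩ ≈ 5.16

⟨ξ²⟩ = ∫ ξ^2 |ψ|² dξ over the full domain.
Using sin²θ = (1 − cos 2θ)/2, since the A² factors cancel between numerator and denominator, ⟨ξ²⟩ = -w^2/(18·π^2) + w^2/3.
With w = 3.97, ⟨ξ^2⟩ = 5.165.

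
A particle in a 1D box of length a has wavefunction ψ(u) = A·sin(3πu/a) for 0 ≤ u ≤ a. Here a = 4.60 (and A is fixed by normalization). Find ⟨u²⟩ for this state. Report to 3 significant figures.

⟨u^2⟩ ≈ 6.93

By definition ⟨u²⟩ = ∫ u^2 |ψ(u)|² du.
Since the A² factors cancel between numerator and denominator, ⟨u²⟩ = -a^2/(18·π^2) + a^2/3.
Putting a = 4.60 gives 6.934.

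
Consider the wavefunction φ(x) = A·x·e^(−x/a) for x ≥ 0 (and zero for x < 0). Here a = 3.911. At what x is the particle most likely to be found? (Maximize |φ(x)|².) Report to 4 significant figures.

x ≈ 3.911

Set d/dx [|φ(x)|²] = 0 and solve for x > 0.
Solving yields x = a.
With a = 3.911, the most probable position is 3.9110.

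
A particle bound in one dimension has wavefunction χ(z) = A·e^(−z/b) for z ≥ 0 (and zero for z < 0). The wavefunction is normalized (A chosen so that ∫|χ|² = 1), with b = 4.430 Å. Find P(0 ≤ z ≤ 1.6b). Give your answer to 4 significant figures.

P ≈ 0.9592

P = ∫_{0}^{1.6b} |χ(z)|² dz.
The normalization integral ∫|χ|²dz over the whole domain equals b/2·A², and A² cancels in the ratio.
In terms of u = z/b (A² and the length scale cancel between numerator and denominator), P = [∫_{0}^{1.6} e^(-2·u) du] / [∫_{0}^{∞} e^(-2·u) du].
With ∫ e^(-2·u) du = -e^(-2·u)/2 + C, the region integral is 1/2 - e^(-16/5)/2 and the full one is 1/2.
This works out to P = 0.95924.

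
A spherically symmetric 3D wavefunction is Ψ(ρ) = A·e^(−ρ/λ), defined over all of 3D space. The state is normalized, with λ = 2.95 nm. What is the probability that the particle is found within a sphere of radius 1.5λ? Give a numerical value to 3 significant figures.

Integrate the radial probability density 4πρ²|Ψ|² over ρ ≤ 1.5λ.
A² is fixed by ∫₀^∞ 4πρ²|Ψ|² dρ = 1, i.e. A² = (π·λ^3)^(−1).
Let u = ρ/λ; then A², 4π and the length scale all cancel, so P = ∫_{0}^{1.5} u^2·e^(-2·u) du ÷ ∫_{0}^{∞} u^2·e^(-2·u) du.
Using ∫ u^2·e^(-2·u) du = -(2·u^2 + 2·u + 1)·e^(-2·u)/4, the numerator is 1/4 - 17·e^(-3)/8 and the denominator is 1/4.
This evaluates to P = 0.5768.

P ≈ 0.577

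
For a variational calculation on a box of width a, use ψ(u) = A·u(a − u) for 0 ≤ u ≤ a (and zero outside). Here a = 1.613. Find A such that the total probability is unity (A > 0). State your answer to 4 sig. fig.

A ≈ 1.658

Require ∫ |ψ|² du = 1 over the whole domain.
Expanding the polynomial and integrating term by term, the integral (without the A² prefactor) comes out to a^5/30.
Setting this equal to 1 gives A² = 1/(a^5/30).
With a = 1.613: A² = 2.7476 and A = 1.6576.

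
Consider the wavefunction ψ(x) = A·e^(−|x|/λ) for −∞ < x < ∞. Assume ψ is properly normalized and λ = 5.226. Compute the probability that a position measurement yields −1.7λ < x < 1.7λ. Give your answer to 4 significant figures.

|ψ|² is the probability density, so P = ∫_{−1.7λ}^{1.7λ} |ψ|² dx.
Since A² = 1/(λ), this is the region integral divided by the full normalization integral.
By symmetry take twice the x ≥ 0 contribution in numerator and denominator; the 2's cancel. In terms of u = x/λ (A² and the length scale cancel between numerator and denominator), P = [∫_{0}^{1.7} e^(-2·u) du] / [∫_{0}^{∞} e^(-2·u) du].
Using ∫ e^(-2·u) du = -e^(-2·u)/2, the numerator is 1/2 - e^(-17/5)/2 and the denominator is 1/2.
Taking the ratio, P = 0.96663.

P ≈ 0.9666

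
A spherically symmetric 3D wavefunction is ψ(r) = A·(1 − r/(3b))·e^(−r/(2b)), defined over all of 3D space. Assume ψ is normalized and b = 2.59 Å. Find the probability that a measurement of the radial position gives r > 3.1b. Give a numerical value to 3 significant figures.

Integrate the radial probability density 4πr²|ψ|² over r > 3.1b.
Normalization gives A² = 1/(8·π·b^3/3).
In terms of u = r/b (A², 4π and the length scale all cancel between numerator and denominator), P = [∫_{3.1}^{∞} u^2·(1 - u/3)^2·e^(-u) du] / [∫_{0}^{∞} u^2·(1 - u/3)^2·e^(-u) du].
Using ∫ u^2·(1 - u/3)^2·e^(-u) du = (-u^4 + 2·u^3 - 3·u^2 - 6·u - 6)·e^(-u)/9, the numerator is ≈ 0.43147 and the denominator is 2/3.
This evaluates to P = 0.6472.

P ≈ 0.647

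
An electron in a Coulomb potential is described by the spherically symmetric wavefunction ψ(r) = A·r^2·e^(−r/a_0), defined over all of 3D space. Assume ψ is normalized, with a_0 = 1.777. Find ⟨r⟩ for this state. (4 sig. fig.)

⟨r⟩ = ∫ r |ψ|² 4πr² dr over the full domain.
The ratio of the moment integral to the normalization integral gives ⟨r⟩ = 7·a_0/2.
Putting a_0 = 1.777 gives 6.2195.

⟨r⟩ ≈ 6.220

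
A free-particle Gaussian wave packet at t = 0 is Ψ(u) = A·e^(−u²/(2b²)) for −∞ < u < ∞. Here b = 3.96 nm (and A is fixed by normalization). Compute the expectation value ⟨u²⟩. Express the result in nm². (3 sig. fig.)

⟨u^2⟩ ≈ 7.84 nm^2

⟨u²⟩ = ∫ u^2 |Ψ|² du over the full domain.
Differentiating ∫e^(−αu²) du = √(π/α) under α to get the higher moments, evaluating both integrals, ⟨u²⟩ = b^2/2.
Putting b = 3.96 gives 7.841.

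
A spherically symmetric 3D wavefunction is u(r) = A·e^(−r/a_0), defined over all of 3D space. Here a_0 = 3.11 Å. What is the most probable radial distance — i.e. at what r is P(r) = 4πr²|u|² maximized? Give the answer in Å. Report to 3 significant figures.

r ≈ 3.11 Å

Set d/dr [P(r) = 4πr²|u|²] = 0 and solve for r > 0.
Solving yields r = a_0.
With a_0 = 3.11, the most probable radial distance is 3.110 Å.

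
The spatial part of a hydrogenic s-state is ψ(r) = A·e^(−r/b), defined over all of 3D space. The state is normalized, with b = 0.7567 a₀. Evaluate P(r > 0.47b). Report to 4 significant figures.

Integrate the radial probability density 4πr²|ψ|² over r > 0.47b.
Normalization gives A² = 1/(π·b^3).
Let u = r/b; then A², 4π and the length scale all cancel, so P = ∫_{0.47}^{∞} u^2·e^(-2·u) du ÷ ∫_{0}^{∞} u^2·e^(-2·u) du.
With ∫ u^2·e^(-2·u) du = -(2·u^2 + 2·u + 1)·e^(-2·u)/4 + C, the region integral is ≈ 0.232599 and the full one is 1/4.
This evaluates to P = 0.93040.

P ≈ 0.9304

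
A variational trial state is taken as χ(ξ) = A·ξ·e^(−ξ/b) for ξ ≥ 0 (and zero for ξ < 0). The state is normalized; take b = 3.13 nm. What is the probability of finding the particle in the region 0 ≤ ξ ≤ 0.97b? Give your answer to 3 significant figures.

P ≈ 0.307

|χ|² is the probability density, so P = ∫_{0}^{0.97b} |χ|² dξ.
Since A² = 1/(b^3/4), this is the region integral divided by the full normalization integral.
Substituting u = ξ/b, A² and the length scale cancel in the ratio: P = ∫_{0}^{0.97} u^2·e^(-2·u) du / ∫_{0}^{∞} u^2·e^(-2·u) du.
Using ∫ u^2·e^(-2·u) du = -(2·u^2 + 2·u + 1)·e^(-2·u)/4, the numerator is ≈ 0.076772 and the denominator is 1/4.
This works out to P = 0.3071.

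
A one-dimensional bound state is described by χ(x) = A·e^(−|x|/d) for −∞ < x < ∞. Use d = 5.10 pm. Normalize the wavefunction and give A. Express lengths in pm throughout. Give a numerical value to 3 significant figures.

Normalization requires ∫|χ|² dx = 1, integrated from −∞ to ∞.
With ∫₀^∞ x^0 e^(−αx) dx = 0!/α^1, with χ = A·e^(−|x|/d), the integral evaluates to A²·[d].
So A² = (d)^(−1).
With d = 5.10: A² = 0.1961 and A = 0.4428.

A ≈ 0.443 pm^(-1/2)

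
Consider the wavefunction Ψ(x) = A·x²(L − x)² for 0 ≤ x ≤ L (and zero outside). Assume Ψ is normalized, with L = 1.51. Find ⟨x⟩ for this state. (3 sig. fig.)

The expectation value is the |Ψ|²-weighted average of x: ∫ x|Ψ|² dx.
Expanding the polynomial and integrating term by term, evaluating both integrals, ⟨x⟩ = L/2.
With L = 1.51, ⟨x⟩ = 0.7550.

⟨x⟩ ≈ 0.755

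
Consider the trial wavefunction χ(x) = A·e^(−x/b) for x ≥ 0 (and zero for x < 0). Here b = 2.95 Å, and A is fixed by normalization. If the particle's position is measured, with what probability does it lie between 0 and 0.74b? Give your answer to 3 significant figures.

P ≈ 0.772

The probability is P = ∫ |χ|² dx over [0, 0.74b].
The normalization integral ∫|χ|²dx over the whole domain equals b/2·A², and A² cancels in the ratio.
Let u = x/b; then A² and the length scale cancel, so P = ∫_{0}^{0.74} e^(-2·u) du ÷ ∫_{0}^{∞} e^(-2·u) du.
With ∫ e^(-2·u) du = -e^(-2·u)/2 + C, the region integral is 1/2 - e^(-37/25)/2 and the full one is 1/2.
The result is P = 0.7724.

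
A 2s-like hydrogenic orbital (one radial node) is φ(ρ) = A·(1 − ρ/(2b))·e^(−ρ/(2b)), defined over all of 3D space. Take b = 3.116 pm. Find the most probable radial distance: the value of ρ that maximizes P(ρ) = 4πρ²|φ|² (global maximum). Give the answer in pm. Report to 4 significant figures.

Set d/dρ [P(ρ) = 4πρ²|φ|²] = 0 and solve for ρ > 0.
Solving yields ρ = b·(√(5) + 3).
With b = 3.116, the most probable radial distance is 16.316 pm.

ρ ≈ 16.32 pm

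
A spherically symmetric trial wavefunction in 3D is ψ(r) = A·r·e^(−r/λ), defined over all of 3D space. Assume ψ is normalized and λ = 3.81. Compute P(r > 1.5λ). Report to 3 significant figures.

P ≈ 0.815

P = ∫ |ψ|² 4πr² dr over r > 1.5λ.
A² is fixed by ∫₀^∞ 4πr²|ψ|² dr = 1, i.e. A² = (3·π·λ^5)^(−1).
Substituting u = r/λ, A², 4π and the length scale all cancel in the ratio: P = ∫_{1.5}^{∞} u^4·e^(-2·u) du / ∫_{0}^{∞} u^4·e^(-2·u) du.
With ∫ u^4·e^(-2·u) du = -(u^4/2 + u^3 + 3·u^2/2 + 3·u/2 + 3/4)·e^(-2·u) + C, the region integral is 393·e^(-3)/32 and the full one is 3/4.
The region integral divided by the full integral gives P = 0.8153.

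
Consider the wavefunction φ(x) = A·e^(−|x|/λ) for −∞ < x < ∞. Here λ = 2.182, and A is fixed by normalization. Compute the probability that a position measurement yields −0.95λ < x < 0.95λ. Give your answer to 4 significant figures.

P = ∫_{−0.95λ}^{0.95λ} |φ(x)|² dx.
With A² fixed by ∫|φ|² = 1, i.e. A² = (λ)^(−1), substitute and integrate.
By symmetry take twice the x ≥ 0 contribution in numerator and denominator; the 2's cancel. In terms of u = x/λ (A² and the length scale cancel between numerator and denominator), P = [∫_{0}^{0.95} e^(-2·u) du] / [∫_{0}^{∞} e^(-2·u) du].
Using ∫ e^(-2·u) du = -e^(-2·u)/2, the numerator is 1/2 - e^(-19/10)/2 and the denominator is 1/2.
The result is P = 0.85043.

P ≈ 0.8504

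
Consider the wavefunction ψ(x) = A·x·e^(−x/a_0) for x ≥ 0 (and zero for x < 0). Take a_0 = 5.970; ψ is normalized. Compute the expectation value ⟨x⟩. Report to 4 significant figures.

The expectation value is the |ψ|²-weighted average of x: ∫ x|ψ|² dx.
Evaluating both integrals, ⟨x⟩ = 3·a_0/2.
With a_0 = 5.970, ⟨x⟩ = 8.9550.

⟨x⟩ ≈ 8.955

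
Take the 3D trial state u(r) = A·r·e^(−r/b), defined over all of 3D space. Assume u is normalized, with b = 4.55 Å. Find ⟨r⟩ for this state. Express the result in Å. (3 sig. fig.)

⟨r⟩ ≈ 11.4 Å

⟨r⟩ = ∫ r |u|² 4πr² dr over the full domain.
Evaluating both integrals, ⟨r⟩ = 5·b/2.
Putting b = 4.55 gives 11.38.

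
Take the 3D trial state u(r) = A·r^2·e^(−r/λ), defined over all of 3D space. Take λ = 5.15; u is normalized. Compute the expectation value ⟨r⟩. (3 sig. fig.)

By definition ⟨r⟩ = ∫ r |u(r)|² 4πr² dr.
Recall ∫₀^∞ r^m e^(−r/β) dr = m!·β^(m+1), since the A² factors cancel between numerator and denominator, ⟨r⟩ = 7·λ/2.
With λ = 5.15, ⟨r⟩ = 18.03.

⟨r⟩ ≈ 18.0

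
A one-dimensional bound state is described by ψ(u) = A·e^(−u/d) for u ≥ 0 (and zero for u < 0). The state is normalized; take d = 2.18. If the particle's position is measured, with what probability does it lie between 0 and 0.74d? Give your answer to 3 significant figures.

P ≈ 0.772

The probability is P = ∫ |ψ|² du over [0, 0.74d].
Since A² = 1/(d/2), this is the region integral divided by the full normalization integral.
Substituting t = u/d, A² and the length scale cancel in the ratio: P = ∫_{0}^{0.74} e^(-2·t) dt / ∫_{0}^{∞} e^(-2·t) dt.
Using ∫ e^(-2·t) dt = -e^(-2·t)/2, the numerator is 1/2 - e^(-37/25)/2 and the denominator is 1/2.
Taking the ratio, P = 0.7724.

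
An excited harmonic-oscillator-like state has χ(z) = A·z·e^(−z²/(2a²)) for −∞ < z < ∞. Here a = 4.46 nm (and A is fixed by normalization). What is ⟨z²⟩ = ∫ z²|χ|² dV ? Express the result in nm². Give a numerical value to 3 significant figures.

⟨z^2⟩ ≈ 29.8 nm^2

The expectation value is the |χ|²-weighted average of z^2: ∫ z^2|χ|² dz.
With ∫_{−∞}^{∞} z^(2m) e^(−αz²) dz = (2m−1)!!·√π / (2^m α^(m+1/2)), since the A² factors cancel between numerator and denominator, ⟨z²⟩ = 3·a^2/2.
Putting a = 4.46 gives 29.84.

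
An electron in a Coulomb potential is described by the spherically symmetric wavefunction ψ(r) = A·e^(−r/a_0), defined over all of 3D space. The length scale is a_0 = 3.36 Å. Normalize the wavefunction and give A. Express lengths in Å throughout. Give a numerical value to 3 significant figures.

A ≈ 0.0916 Å^(-3/2)

Require ∫ |ψ|² 4πr² dr = 1 over the whole domain.
The angular integral contributes 4π, leaving ∫₀^∞ r²|ψ|² dr.
The integral (without the A² prefactor) comes out to π·a_0^3.
Setting this equal to 1 gives A² = 1/(π·a_0^3).
Plugging in a_0 = 3.36 yields A = 0.09160.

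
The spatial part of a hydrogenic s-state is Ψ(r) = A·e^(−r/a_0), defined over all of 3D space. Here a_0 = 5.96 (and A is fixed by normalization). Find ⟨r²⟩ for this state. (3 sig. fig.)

The expectation value is the |Ψ|²-weighted average of r^2: ∫ r^2|Ψ|² 4πr² dr.
Recall ∫₀^∞ r^m e^(−r/β) dr = m!·β^(m+1), since the A² factors cancel between numerator and denominator, ⟨r²⟩ = 3·a_0^2.
Putting a_0 = 5.96 gives 106.6.

⟨r^2⟩ ≈ 107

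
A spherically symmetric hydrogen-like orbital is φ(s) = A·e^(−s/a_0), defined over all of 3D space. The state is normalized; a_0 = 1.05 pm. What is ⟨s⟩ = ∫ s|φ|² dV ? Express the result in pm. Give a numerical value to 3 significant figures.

⟨s⟩ ≈ 1.58 pm

⟨s⟩ = ∫ s |φ|² 4πs² ds over the full domain.
With ∫₀^∞ s^3 e^(−αs) ds = 3!/α^4, since the A² factors cancel between numerator and denominator, ⟨s⟩ = 3·a_0/2.
With a_0 = 1.05, ⟨s⟩ = 1.575.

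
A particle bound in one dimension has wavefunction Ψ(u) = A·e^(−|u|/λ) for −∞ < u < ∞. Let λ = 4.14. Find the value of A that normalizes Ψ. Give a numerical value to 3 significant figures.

The normalization condition is ∫|Ψ|² du = 1 from −∞ to ∞.
∫|Ψ|² du = A²·(λ).
So A² = (λ)^(−1).
Substituting λ = 4.14 gives A² = 0.2415, so A = 0.4915.

A ≈ 0.491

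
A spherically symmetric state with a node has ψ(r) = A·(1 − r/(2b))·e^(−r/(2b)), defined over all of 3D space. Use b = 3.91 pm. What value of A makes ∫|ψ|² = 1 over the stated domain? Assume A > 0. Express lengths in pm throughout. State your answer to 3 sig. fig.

A ≈ 0.0258 pm^(-3/2)

The normalization condition is ∫|ψ|² 4πr² dr = 1 from 0 to ∞.
The angular integral contributes 4π, leaving ∫₀^∞ r²|ψ|² dr.
With ψ = A·(1 − r/(2b))·e^(−r/(2b)), the integral evaluates to A²·[8·π·b^3].
Setting this equal to 1 gives A² = 1/(8·π·b^3).
Substituting b = 3.91 gives A² = 0.0006656, so A = 0.02580.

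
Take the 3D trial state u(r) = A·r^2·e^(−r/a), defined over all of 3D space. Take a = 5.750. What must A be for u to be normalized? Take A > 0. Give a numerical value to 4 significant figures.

We need A² ∫|f|² 4πr² dr = 1, taking the integral from 0 to ∞.
In 3D with spherical symmetry the volume element is 4πr² dr.
The integral (without the A² prefactor) comes out to 45·π·a^7/2.
So A² = (45·π·a^7/2)^(−1).
Substituting a = 5.750 gives A² = 6.8076E-8, so A = 0.00026091.

A ≈ 0.0002609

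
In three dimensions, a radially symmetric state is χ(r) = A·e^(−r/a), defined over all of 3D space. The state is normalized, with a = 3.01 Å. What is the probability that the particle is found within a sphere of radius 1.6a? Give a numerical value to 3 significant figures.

P ≈ 0.620

P = ∫ |χ|² 4πr² dr over r ≤ 1.6a.
Normalization gives A² = 1/(π·a^3).
Substituting u = r/a, A², 4π and the length scale all cancel in the ratio: P = ∫_{0}^{1.6} u^2·e^(-2·u) du / ∫_{0}^{∞} u^2·e^(-2·u) du.
An antiderivative of u^2·e^(-2·u) is -(2·u^2 + 2·u + 1)·e^(-2·u)/4; evaluating from 0 to 1.6 gives 1/4 - 233·e^(-16/5)/100, while the full integral is 1/4.
The region integral divided by the full integral gives P = 0.6201.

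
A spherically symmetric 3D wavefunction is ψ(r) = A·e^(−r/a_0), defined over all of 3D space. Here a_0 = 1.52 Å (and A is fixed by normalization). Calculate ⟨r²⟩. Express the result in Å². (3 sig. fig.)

⟨r^2⟩ ≈ 6.93 Å^2

The expectation value is the |ψ|²-weighted average of r^2: ∫ r^2|ψ|² 4πr² dr.
Since the A² factors cancel between numerator and denominator, ⟨r²⟩ = 3·a_0^2.
With a_0 = 1.52, ⟨r^2⟩ = 6.931.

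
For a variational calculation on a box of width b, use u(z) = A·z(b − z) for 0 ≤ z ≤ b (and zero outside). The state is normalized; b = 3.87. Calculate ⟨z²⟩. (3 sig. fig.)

By definition ⟨z²⟩ = ∫ z^2 |u(z)|² dz.
Expanding the polynomial and integrating term by term, since the A² factors cancel between numerator and denominator, ⟨z²⟩ = 2·b^2/7.
Putting b = 3.87 gives 4.279.

⟨z^2⟩ ≈ 4.28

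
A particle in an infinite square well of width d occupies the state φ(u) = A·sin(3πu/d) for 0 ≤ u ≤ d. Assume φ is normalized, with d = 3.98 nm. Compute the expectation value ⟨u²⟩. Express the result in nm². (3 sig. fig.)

By definition ⟨u²⟩ = ∫ u^2 |φ(u)|² du.
The ratio of the moment integral to the normalization integral gives ⟨u²⟩ = -d^2/(18·π^2) + d^2/3.
Putting d = 3.98 gives 5.191.

⟨u^2⟩ ≈ 5.19 nm^2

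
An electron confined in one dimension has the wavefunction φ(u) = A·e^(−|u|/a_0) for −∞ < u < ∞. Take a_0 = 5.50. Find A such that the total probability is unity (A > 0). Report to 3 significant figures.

We need A² ∫|f|² du = 1, taking the integral from −∞ to ∞.
With ∫₀^∞ u^0 e^(−αu) du = 0!/α^1, carrying out the integral gives A² · a_0.
So A² = (a_0)^(−1).
Substituting a_0 = 5.50 gives A² = 0.1818, so A = 0.4264.

A ≈ 0.426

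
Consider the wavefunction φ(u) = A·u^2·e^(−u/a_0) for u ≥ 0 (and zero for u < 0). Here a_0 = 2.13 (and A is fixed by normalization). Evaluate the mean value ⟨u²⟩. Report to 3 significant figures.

The expectation value is the |φ|²-weighted average of u^2: ∫ u^2|φ|² du.
With ∫₀^∞ u^6 e^(−αu) du = 6!/α^7, evaluating both integrals, ⟨u²⟩ = 15·a_0^2/2.
With a_0 = 2.13, ⟨u^2⟩ = 34.03.

⟨u^2⟩ ≈ 34.0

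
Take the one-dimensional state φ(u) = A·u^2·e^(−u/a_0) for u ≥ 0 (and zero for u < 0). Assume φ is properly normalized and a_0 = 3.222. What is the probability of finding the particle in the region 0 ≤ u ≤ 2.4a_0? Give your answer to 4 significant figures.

P ≈ 0.5237

The probability is P = ∫ |φ|² du over [0, 2.4a_0].
Since A² = 1/(3·a_0^5/4), this is the region integral divided by the full normalization integral.
Substituting t = u/a_0, A² and the length scale cancel in the ratio: P = ∫_{0}^{2.4} t^4·e^(-2·t) dt / ∫_{0}^{∞} t^4·e^(-2·t) dt.
With ∫ t^4·e^(-2·t) dt = -(t^4/2 + t^3 + 3·t^2/2 + 3·t/2 + 3/4)·e^(-2·t) + C, the region integral is ≈ 0.392806 and the full one is 3/4.
Taking the ratio, P = 0.52374.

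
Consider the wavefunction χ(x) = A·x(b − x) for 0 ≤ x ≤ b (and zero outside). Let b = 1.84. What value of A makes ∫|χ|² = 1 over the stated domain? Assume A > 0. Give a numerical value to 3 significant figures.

Require ∫ |χ|² dx = 1 over the whole domain.
Carrying out the integral gives A² · b^5/30.
Substituting b = 1.84 gives A² = 1.422, so A = 1.193.

A ≈ 1.19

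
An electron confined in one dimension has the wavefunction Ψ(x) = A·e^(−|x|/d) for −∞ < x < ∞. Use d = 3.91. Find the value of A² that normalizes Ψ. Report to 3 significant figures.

Normalization requires ∫|Ψ|² dx = 1, integrated from −∞ to ∞.
Recall ∫₀^∞ x^m e^(−x/β) dx = m!·β^(m+1), the integral (without the A² prefactor) comes out to d.
Hence A² = 1/[d].
Substituting d = 3.91 gives A² = 0.2558, so A = 0.5057.

A^2 ≈ 0.256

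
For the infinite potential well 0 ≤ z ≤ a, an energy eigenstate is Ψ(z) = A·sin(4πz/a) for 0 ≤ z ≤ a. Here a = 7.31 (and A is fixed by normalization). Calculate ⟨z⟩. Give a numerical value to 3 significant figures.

The expectation value is the |Ψ|²-weighted average of z: ∫ z|Ψ|² dz.
Since the A² factors cancel between numerator and denominator, ⟨z⟩ = a/2.
With a = 7.31, ⟨z⟩ = 3.655.

⟨z⟩ ≈ 3.66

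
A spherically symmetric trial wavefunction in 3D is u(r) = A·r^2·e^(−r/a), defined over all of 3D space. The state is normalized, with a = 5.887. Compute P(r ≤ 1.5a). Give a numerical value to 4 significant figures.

P = ∫ |u|² 4πr² dr over r ≤ 1.5a.
Normalization gives A² = 1/(45·π·a^7/2).
Let t = r/a; then A², 4π and the length scale all cancel, so P = ∫_{0}^{1.5} t^6·e^(-2·t) dt ÷ ∫_{0}^{∞} t^6·e^(-2·t) dt.
Using ∫ t^6·e^(-2·t) dt = -(4·t^6 + 12·t^5 + 30·t^4 + 60·t^3 + 90·t^2 + 90·t + 45)·e^(-2·t)/8, the numerator is ≈ 0.188486 and the denominator is 45/8.
The region integral divided by the full integral gives P = 0.033509.

P ≈ 0.03351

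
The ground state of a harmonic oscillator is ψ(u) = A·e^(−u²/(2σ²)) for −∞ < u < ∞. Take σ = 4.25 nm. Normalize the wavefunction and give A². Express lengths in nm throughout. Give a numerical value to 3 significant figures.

A^2 ≈ 0.133 nm^(-1)

Normalization requires ∫|ψ|² du = 1, integrated from −∞ to ∞.
With ∫_{−∞}^{∞} u^(2m) e^(−αu²) du = (2m−1)!!·√π / (2^m α^(m+1/2)), ∫|ψ|² du = A²·(√(π)·σ).
Setting this equal to 1 gives A² = 1/(√(π)·σ).
Plugging in σ = 4.25 yields A = 0.3643.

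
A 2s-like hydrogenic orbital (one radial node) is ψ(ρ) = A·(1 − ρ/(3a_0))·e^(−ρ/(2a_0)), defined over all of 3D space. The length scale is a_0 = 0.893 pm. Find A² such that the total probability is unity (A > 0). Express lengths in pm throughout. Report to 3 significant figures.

The normalization condition is ∫|ψ|² 4πρ² dρ = 1 from 0 to ∞.
(Spherical symmetry: dV = 4πρ² dρ.)
Using ∫₀^∞ ρⁿ e^(−αρ) dρ = n!/αⁿ⁺¹, with ψ = A·(1 − ρ/(3a_0))·e^(−ρ/(2a_0)), the integral evaluates to A²·[8·π·a_0^3/3].
Setting this equal to 1 gives A² = 1/(8·π·a_0^3/3).
Substituting a_0 = 0.893 gives A² = 0.1676, so A = 0.4094.

A^2 ≈ 0.168 pm^(-3)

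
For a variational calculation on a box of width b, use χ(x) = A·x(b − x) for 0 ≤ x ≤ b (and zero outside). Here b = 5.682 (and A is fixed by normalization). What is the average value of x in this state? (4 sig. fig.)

The expectation value is the |χ|²-weighted average of x: ∫ x|χ|² dx.
Expanding the polynomial and integrating term by term, evaluating both integrals, ⟨x⟩ = b/2.
Putting b = 5.682 gives 2.8410.

⟨x⟩ ≈ 2.841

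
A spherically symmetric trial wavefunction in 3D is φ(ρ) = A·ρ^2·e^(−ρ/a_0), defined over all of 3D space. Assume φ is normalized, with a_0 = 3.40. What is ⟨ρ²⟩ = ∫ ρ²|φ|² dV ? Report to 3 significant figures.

⟨ρ^2⟩ ≈ 162

By definition ⟨ρ²⟩ = ∫ ρ^2 |φ(ρ)|² 4πρ² dρ.
The ratio of the moment integral to the normalization integral gives ⟨ρ²⟩ = 14·a_0^2.
With a_0 = 3.40, ⟨ρ^2⟩ = 161.8.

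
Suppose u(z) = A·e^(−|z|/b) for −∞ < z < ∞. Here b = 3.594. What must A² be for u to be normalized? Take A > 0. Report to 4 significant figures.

The normalization condition is ∫|u|² dz = 1 from −∞ to ∞.
Recall ∫₀^∞ z^m e^(−z/β) dz = m!·β^(m+1), ∫|u|² dz = A²·(b).
Setting this equal to 1 gives A² = 1/(b).
With b = 3.594: A² = 0.27824 and A = 0.52749.

A^2 ≈ 0.2782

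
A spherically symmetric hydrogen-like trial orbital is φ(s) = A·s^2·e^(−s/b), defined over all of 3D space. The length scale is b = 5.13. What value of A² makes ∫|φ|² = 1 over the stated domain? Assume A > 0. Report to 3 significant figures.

A^2 ≈ 1.51E-7

We need A² ∫|f|² 4πs² ds = 1, taking the integral from 0 to ∞.
(Spherical symmetry: dV = 4πs² ds.)
With φ = A·s^2·e^(−s/b), the integral evaluates to A²·[45·π·b^7/2].
Substituting b = 5.13 gives A² = 1.513E-7, so A = 0.0003890.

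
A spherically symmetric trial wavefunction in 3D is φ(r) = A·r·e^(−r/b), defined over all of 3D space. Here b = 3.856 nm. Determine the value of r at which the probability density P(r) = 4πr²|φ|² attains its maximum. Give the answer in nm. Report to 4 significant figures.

The maximum of P(r) = 4πr²|φ|² occurs where its derivative vanishes.
This gives r = 2·b.
With b = 3.856, the most probable radial distance is 7.7120 nm.

r ≈ 7.712 nm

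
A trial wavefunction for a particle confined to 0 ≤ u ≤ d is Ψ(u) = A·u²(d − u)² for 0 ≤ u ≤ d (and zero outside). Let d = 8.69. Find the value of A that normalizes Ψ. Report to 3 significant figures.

A ≈ 0.00149

We need A² ∫|f|² du = 1, taking the integral from 0 to d.
Expanding the polynomial and integrating term by term, ∫|Ψ|² du = A²·(d^9/630).
So A² = (d^9/630)^(−1).
Plugging in d = 8.69 yields A = 0.001493.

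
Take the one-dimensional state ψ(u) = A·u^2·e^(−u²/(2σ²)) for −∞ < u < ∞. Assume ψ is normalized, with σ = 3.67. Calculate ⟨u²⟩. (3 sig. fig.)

By definition ⟨u²⟩ = ∫ u^2 |ψ(u)|² du.
The ratio of the moment integral to the normalization integral gives ⟨u²⟩ = 5·σ^2/2.
With σ = 3.67, ⟨u^2⟩ = 33.67.

⟨u^2⟩ ≈ 33.7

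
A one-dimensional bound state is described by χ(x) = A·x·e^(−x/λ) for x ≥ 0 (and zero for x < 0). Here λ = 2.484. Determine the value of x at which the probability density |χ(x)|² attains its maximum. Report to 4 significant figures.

x ≈ 2.484

Differentiate |χ(x)|² with respect to x and set to zero.
This gives x = λ.
With λ = 2.484, the most probable position is 2.4840.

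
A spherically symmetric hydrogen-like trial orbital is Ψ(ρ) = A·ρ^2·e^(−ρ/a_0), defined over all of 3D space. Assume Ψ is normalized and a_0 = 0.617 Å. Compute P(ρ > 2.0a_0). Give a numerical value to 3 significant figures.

P = ∫ |Ψ|² 4πρ² dρ over ρ > 2.0a_0.
The full normalization integral is A²·[45·π·a_0^7/2] = 1, fixing A².
Substituting u = ρ/a_0, A², 4π and the length scale all cancel in the ratio: P = ∫_{2.0}^{∞} u^6·e^(-2·u) du / ∫_{0}^{∞} u^6·e^(-2·u) du.
With ∫ u^6·e^(-2·u) du = -(4·u^6 + 12·u^5 + 30·u^4 + 60·u^3 + 90·u^2 + 90·u + 45)·e^(-2·u)/8 + C, the region integral is 2185·e^(-4)/8 and the full one is 45/8.
Taking the ratio yields P = 0.8893.

P ≈ 0.889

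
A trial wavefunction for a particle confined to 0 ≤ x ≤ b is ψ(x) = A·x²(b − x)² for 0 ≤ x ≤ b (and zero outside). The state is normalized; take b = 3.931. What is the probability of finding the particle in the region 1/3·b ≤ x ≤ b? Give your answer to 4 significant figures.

The probability is P = ∫ |ψ|² dx over [1/3·b, b].
The normalization integral ∫|ψ|²dx over the whole domain equals b^9/630·A², and A² cancels in the ratio.
Let u = x/b; then A² and the length scale cancel, so P = ∫_{1/3}^{1} u^4·(1 - u)^4 du ÷ ∫_{0}^{1} u^4·(1 - u)^4 du.
Using ∫ u^4·(1 - u)^4 du = u^5·(70·u^4 - 315·u^3 + 540·u^2 - 420·u + 126)/630, the numerator is ≈ 0.00135739 and the denominator is 1/630.
Taking the ratio, P = 0.85515.

P ≈ 0.8552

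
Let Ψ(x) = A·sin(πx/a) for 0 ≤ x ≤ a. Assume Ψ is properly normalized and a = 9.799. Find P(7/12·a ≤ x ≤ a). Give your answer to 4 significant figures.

The probability is P = ∫ |Ψ|² dx over [7/12·a, a].
With A² fixed by ∫|Ψ|² = 1, i.e. A² = (a/2)^(−1), substitute and integrate.
In terms of u = x/a (A² and the length scale cancel between numerator and denominator), P = [∫_{7/12}^{1} sin(π·u)^2 du] / [∫_{0}^{1} sin(π·u)^2 du].
Using ∫ sin(π·u)^2 du = u/2 - sin(2·π·u)/(4·π), the numerator is 5/24 - 1/(8·π) and the denominator is 1/2.
Evaluating gives P = (-3 + 5·π)/(12·π).

P ≈ 0.3371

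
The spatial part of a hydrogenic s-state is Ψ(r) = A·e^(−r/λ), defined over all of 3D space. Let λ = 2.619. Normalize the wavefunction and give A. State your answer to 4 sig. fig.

A ≈ 0.1331

Require ∫ |Ψ|² 4πr² dr = 1 over the whole domain.
(Spherical symmetry: dV = 4πr² dr.)
Recall ∫₀^∞ r^m e^(−r/β) dr = m!·β^(m+1), with Ψ = A·e^(−r/λ), the integral evaluates to A²·[π·λ^3].
Setting this equal to 1 gives A² = 1/(π·λ^3).
With λ = 2.619: A² = 0.017719 and A = 0.13311.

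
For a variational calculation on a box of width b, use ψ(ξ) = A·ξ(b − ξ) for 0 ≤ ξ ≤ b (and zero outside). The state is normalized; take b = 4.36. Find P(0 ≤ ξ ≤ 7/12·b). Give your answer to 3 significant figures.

P ≈ 0.653

|ψ|² is the probability density, so P = ∫_{0}^{7/12·b} |ψ|² dξ.
Since A² = 1/(b^5/30), this is the region integral divided by the full normalization integral.
In terms of u = ξ/b (A² and the length scale cancel between numerator and denominator), P = [∫_{0}^{7/12} u^2·(1 - u)^2 du] / [∫_{0}^{1} u^2·(1 - u)^2 du].
An antiderivative of u^2·(1 - u)^2 is u^3·(6·u^2 - 15·u + 10)/30; evaluating from 0 to 7/12 gives ≈ 0.021779, while the full integral is 1/30.
The result is P = 0.6534.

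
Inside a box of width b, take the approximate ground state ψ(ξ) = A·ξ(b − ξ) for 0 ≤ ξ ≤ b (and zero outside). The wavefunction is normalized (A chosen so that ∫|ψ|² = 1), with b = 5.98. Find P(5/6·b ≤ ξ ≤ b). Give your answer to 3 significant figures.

|ψ|² is the probability density, so P = ∫_{5/6·b}^{b} |ψ|² dξ.
Since A² = 1/(b^5/30), this is the region integral divided by the full normalization integral.
Substituting u = ξ/b, A² and the length scale cancel in the ratio: P = ∫_{5/6}^{1} u^2·(1 - u)^2 du / ∫_{0}^{1} u^2·(1 - u)^2 du.
Using ∫ u^2·(1 - u)^2 du = u^3·(6·u^2 - 15·u + 10)/30, the numerator is ≈ 0.0011831 and the denominator is 1/30.
This works out to P = 23/648.

P ≈ 0.0355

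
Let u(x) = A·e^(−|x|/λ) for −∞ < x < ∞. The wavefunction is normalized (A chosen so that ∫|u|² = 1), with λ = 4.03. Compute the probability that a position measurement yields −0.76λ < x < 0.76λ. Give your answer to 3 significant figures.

P ≈ 0.781

P = ∫_{−0.76λ}^{0.76λ} |u(x)|² dx.
With A² fixed by ∫|u|² = 1, i.e. A² = (λ)^(−1), substitute and integrate.
By symmetry take twice the x ≥ 0 contribution in numerator and denominator; the 2's cancel. Substituting t = x/λ, A² and the length scale cancel in the ratio: P = ∫_{0}^{0.76} e^(-2·t) dt / ∫_{0}^{∞} e^(-2·t) dt.
With ∫ e^(-2·t) dt = -e^(-2·t)/2 + C, the region integral is 1/2 - e^(-38/25)/2 and the full one is 1/2.
The result is P = 0.7813.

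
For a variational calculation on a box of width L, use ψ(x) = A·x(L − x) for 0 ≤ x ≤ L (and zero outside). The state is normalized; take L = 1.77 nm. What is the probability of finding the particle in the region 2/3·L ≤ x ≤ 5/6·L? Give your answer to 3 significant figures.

P = ∫_{2/3·L}^{5/6·L} |ψ(x)|² dx.
Since A² = 1/(L^5/30), this is the region integral divided by the full normalization integral.
Substituting u = x/L, A² and the length scale cancel in the ratio: P = ∫_{2/3}^{5/6} u^2·(1 - u)^2 du / ∫_{0}^{1} u^2·(1 - u)^2 du.
Using ∫ u^2·(1 - u)^2 du = u^3·(6·u^2 - 15·u + 10)/30, the numerator is ≈ 0.0058128 and the denominator is 1/30.
Evaluating gives P = 113/648.

P ≈ 0.174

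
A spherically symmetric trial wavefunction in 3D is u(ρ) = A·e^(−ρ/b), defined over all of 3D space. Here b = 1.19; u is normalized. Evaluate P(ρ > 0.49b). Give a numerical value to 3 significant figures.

With dV = 4πρ²dρ, the probability is ∫|u|² dV over ρ > 0.49b.
A² is fixed by ∫₀^∞ 4πρ²|u|² dρ = 1, i.e. A² = (π·b^3)^(−1).
In terms of t = ρ/b (A², 4π and the length scale all cancel between numerator and denominator), P = [∫_{0.49}^{∞} t^2·e^(-2·t) dt] / [∫_{0}^{∞} t^2·e^(-2·t) dt].
With ∫ t^2·e^(-2·t) dt = -(2·t^2 + 2·t + 1)·e^(-2·t)/4 + C, the region integral is ≈ 0.23084 and the full one is 1/4.
Taking the ratio yields P = 0.9233.

P ≈ 0.923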